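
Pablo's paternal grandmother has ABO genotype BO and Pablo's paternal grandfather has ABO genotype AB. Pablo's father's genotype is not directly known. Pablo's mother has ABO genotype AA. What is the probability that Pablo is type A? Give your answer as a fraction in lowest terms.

1/2

Pablo's father's ABO genotype from BO × AB: 1/4 AB, 1/4 AO, 1/4 BB, 1/4 BO.
Crossing each possibility with the mother AA and summing P(type A): 1/4·1/2 + 1/4·1 + 1/4·0 + 1/4·1/2 = 1/2.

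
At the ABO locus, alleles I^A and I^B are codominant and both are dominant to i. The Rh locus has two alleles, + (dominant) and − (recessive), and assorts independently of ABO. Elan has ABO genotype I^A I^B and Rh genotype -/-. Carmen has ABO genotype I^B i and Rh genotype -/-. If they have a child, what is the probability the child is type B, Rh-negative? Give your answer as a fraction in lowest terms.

ABO cross I^A I^B × I^B i → offspring phenotypes: 1/4 A, 1/2 B, 1/4 AB.
Rh cross -/- × -/- → 1 Rh-.
Independent loci: P(type B, Rh-negative) = 1/2 × 1 = 1/2.

1/2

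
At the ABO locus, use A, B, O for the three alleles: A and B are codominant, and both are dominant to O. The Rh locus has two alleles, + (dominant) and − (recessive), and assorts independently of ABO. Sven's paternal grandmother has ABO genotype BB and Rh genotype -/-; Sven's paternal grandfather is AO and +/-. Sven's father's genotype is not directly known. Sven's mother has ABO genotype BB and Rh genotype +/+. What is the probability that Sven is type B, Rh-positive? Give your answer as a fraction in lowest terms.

Sven's father's ABO genotype from BB × AO: 1/2 AB, 1/2 BO.
Crossing each possibility with the mother BB and summing P(type B): 1/2·1/2 + 1/2·1 = 3/4.
Similarly for Rh via the father's Rh distribution: P(Rh+) = 1.
Independent loci: 3/4 × 1 = 3/4.

3/4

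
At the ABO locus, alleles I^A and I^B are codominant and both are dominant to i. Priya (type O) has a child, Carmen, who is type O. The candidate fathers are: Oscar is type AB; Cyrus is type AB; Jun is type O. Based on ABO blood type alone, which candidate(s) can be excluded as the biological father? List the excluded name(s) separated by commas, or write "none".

A candidate is excluded only if no genotype consistent with his phenotype could produce a type O child with a type O mother.
Oscar (type AB): no genotype consistent with that phenotype can produce a type-O child with a type-O mother.
Cyrus (type AB): no genotype consistent with that phenotype can produce a type-O child with a type-O mother.

Oscar, Cyrus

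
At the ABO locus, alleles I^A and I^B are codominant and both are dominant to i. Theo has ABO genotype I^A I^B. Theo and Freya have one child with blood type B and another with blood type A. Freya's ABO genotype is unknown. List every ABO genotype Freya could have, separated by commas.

For each candidate genotype of Freya, check whether crossing it with I^A I^B can produce every observed child phenotype.
  I^A I^A → possible child types {A, AB} ✗
  I^A I^B → possible child types {A, B, AB} ✓
  I^A i → possible child types {A, B, AB} ✓
  I^B I^B → possible child types {B, AB} ✗
  I^B i → possible child types {A, B, AB} ✓
  i i → possible child types {A, B} ✓

I^A I^B, I^A i, I^B i, i i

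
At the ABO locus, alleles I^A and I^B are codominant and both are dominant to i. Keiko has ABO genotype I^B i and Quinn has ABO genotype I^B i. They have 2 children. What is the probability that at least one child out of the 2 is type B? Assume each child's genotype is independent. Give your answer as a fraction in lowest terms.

ABO cross I^B i × I^B i → 1/4 O, 3/4 B.
So P(type B) = 3/4 per child.
P(none) = (1/4)^2 = 1/16; P(at least one) = 1 − 1/16 = 15/16.

15/16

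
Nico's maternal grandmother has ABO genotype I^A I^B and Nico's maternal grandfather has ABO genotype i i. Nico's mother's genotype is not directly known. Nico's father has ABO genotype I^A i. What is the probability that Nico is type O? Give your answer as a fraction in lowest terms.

Nico's mother's ABO genotype from I^A I^B × i i: 1/2 I^A i, 1/2 I^B i.
Crossing each possibility with the father I^A i and summing P(type O): 1/2·1/4 + 1/2·1/4 = 1/4.

1/4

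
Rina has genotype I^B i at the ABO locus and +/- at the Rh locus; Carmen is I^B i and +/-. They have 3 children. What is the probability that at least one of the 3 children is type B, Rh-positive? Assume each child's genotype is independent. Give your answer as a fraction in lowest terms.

ABO cross I^B i × I^B i → 1/4 O, 3/4 B.
Rh cross +/- × +/- → 3/4 Rh+, 1/4 Rh-; so P(type B, Rh-positive) = 3/4 × 3/4 = 9/16 per child.
P(none) = (7/16)^3 = 343/4096; P(at least one) = 1 − 343/4096 = 3753/4096.

3753/4096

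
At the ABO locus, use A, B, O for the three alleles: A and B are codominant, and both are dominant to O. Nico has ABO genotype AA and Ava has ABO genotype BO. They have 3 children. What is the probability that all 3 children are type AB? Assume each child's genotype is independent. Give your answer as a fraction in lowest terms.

ABO cross AA × BO → 1/2 A, 1/2 AB.
So P(type AB) = 1/2 per child.
All 3 independent: (1/2)^3 = 1/8.

1/8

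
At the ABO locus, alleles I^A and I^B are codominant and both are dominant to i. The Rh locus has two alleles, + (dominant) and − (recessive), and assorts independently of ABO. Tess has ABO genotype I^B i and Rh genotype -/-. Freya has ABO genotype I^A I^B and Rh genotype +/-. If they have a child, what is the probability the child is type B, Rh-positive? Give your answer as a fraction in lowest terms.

ABO cross I^B i × I^A I^B → offspring phenotypes: 1/4 A, 1/2 B, 1/4 AB.
Rh cross -/- × +/- → 1/2 Rh+, 1/2 Rh-.
Independent loci: P(type B, Rh-positive) = 1/2 × 1/2 = 1/4.

1/4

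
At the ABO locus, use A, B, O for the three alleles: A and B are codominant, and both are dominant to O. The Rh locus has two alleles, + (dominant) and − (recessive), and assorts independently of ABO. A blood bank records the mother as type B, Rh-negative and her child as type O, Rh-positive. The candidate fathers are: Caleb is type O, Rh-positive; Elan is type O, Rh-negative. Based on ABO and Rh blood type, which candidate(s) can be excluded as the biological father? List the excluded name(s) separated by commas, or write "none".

Elan

A candidate is excluded only if no genotype consistent with his phenotype could produce a type O, Rh-positive child with a type B, Rh-negative mother.
Elan (type O, Rh-): no genotype consistent with that phenotype can produce a type-O Rh+ child with a type-B mother.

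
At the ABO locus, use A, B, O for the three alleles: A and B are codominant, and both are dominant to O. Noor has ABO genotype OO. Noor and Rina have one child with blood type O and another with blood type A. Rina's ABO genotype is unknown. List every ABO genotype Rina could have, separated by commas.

AO

For each candidate genotype of Rina, check whether crossing it with OO can produce every observed child phenotype.
  AA → possible child types {A} ✗
  AB → possible child types {A, B} ✗
  AO → possible child types {O, A} ✓
  BB → possible child types {B} ✗
  BO → possible child types {O, B} ✗
  OO → possible child types {O} ✗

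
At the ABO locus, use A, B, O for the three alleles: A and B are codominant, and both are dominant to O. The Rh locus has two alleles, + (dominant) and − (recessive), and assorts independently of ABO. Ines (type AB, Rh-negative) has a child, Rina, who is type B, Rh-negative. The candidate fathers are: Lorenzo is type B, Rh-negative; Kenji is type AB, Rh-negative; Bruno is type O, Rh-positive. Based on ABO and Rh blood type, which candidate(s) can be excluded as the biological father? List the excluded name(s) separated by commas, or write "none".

A candidate is excluded only if no genotype consistent with his phenotype could produce a type B, Rh-negative child with a type AB, Rh-negative mother.
Every candidate has at least one consistent genotype combination, so none can be excluded.

none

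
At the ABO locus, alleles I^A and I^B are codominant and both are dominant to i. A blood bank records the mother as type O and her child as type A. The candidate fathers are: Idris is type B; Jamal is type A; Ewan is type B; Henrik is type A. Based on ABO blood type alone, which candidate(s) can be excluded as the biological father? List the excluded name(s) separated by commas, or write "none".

Idris, Ewan

A candidate is excluded only if no genotype consistent with his phenotype could produce a type A child with a type O mother.
Idris (type B): no genotype consistent with that phenotype can produce a type-A child with a type-O mother.
Ewan (type B): no genotype consistent with that phenotype can produce a type-A child with a type-O mother.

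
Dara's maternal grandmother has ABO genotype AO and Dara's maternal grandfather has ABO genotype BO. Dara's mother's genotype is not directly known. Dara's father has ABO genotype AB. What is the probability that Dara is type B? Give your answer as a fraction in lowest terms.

Dara's mother's ABO genotype from AO × BO: 1/4 AB, 1/4 AO, 1/4 BO, 1/4 OO.
Crossing each possibility with the father AB and summing P(type B): 1/4·1/4 + 1/4·1/4 + 1/4·1/2 + 1/4·1/2 = 3/8.

3/8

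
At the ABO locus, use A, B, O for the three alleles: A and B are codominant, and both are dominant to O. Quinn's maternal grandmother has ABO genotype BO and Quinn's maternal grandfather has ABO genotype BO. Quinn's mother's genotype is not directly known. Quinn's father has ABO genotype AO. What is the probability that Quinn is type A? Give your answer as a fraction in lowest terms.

1/4

Quinn's mother's ABO genotype from BO × BO: 1/4 BB, 1/2 BO, 1/4 OO.
Crossing each possibility with the father AO and summing P(type A): 1/4·0 + 1/2·1/4 + 1/4·1/2 = 1/4.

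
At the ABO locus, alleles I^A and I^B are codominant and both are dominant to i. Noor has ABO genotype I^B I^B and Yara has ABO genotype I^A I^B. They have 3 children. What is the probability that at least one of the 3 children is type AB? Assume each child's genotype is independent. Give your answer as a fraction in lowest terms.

7/8

ABO cross I^B I^B × I^A I^B → 1/2 B, 1/2 AB.
So P(type AB) = 1/2 per child.
P(none) = (1/2)^3 = 1/8; P(at least one) = 1 − 1/8 = 7/8.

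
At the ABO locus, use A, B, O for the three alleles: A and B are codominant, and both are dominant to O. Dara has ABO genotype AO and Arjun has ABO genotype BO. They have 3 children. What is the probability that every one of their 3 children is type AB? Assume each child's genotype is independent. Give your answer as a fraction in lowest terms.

1/64

ABO cross AO × BO → 1/4 O, 1/4 A, 1/4 B, 1/4 AB.
So P(type AB) = 1/4 per child.
All 3 independent: (1/4)^3 = 1/64.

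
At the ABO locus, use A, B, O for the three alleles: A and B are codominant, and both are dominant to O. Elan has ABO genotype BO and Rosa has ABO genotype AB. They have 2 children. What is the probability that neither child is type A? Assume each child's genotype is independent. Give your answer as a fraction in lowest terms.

ABO cross BO × AB → 1/4 A, 1/2 B, 1/4 AB.
So P(type A) = 1/4 per child.
P(not type A) = 3/4 for one child; (3/4)^2 = 9/16.

9/16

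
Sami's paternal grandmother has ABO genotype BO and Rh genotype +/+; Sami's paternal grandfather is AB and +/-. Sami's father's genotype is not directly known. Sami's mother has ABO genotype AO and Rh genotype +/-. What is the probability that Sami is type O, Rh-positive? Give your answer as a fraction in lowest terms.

Sami's father's ABO genotype from BO × AB: 1/4 AB, 1/4 AO, 1/4 BB, 1/4 BO.
Crossing each possibility with the mother AO and summing P(type O): 1/4·0 + 1/4·1/4 + 1/4·0 + 1/4·1/4 = 1/8.
Similarly for Rh via the father's Rh distribution: P(Rh+) = 7/8.
Independent loci: 1/8 × 7/8 = 7/64.

7/64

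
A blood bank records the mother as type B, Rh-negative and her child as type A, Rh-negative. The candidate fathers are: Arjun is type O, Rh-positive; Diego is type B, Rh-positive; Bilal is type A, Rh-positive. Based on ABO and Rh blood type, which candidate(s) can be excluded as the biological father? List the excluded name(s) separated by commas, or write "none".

A candidate is excluded only if no genotype consistent with his phenotype could produce a type A, Rh-negative child with a type B, Rh-negative mother.
Arjun (type O, Rh+): no genotype consistent with that phenotype can produce a type-A Rh- child with a type-B mother.
Diego (type B, Rh+): no genotype consistent with that phenotype can produce a type-A Rh- child with a type-B mother.

Arjun, Diego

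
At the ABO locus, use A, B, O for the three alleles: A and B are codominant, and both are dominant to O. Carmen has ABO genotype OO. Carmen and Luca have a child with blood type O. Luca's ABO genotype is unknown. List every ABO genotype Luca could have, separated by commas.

AO, BO, OO

For each candidate genotype of Luca, check whether crossing it with OO can produce every observed child phenotype.
  AA → possible child types {A} ✗
  AB → possible child types {A, B} ✗
  AO → possible child types {O, A} ✓
  BB → possible child types {B} ✗
  BO → possible child types {O, B} ✓
  OO → possible child types {O} ✓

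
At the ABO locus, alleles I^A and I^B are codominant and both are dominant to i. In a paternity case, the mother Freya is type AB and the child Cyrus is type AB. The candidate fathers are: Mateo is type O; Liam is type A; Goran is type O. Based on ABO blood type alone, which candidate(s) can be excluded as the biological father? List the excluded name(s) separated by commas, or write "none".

A candidate is excluded only if no genotype consistent with his phenotype could produce a type AB child with a type AB mother.
Mateo (type O): no genotype consistent with that phenotype can produce a type-AB child with a type-AB mother.
Goran (type O): no genotype consistent with that phenotype can produce a type-AB child with a type-AB mother.

Mateo, Goran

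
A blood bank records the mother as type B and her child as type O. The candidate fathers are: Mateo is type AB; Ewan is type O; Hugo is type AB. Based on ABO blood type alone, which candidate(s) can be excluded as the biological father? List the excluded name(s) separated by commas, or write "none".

Mateo, Hugo

A candidate is excluded only if no genotype consistent with his phenotype could produce a type O child with a type B mother.
Mateo (type AB): no genotype consistent with that phenotype can produce a type-O child with a type-B mother.
Hugo (type AB): no genotype consistent with that phenotype can produce a type-O child with a type-B mother.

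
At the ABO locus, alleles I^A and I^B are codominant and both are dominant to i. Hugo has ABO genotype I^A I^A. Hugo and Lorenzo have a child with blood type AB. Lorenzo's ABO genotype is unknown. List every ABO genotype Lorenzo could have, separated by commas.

For each candidate genotype of Lorenzo, check whether crossing it with I^A I^A can produce every observed child phenotype.
  I^A I^A → possible child types {A} ✗
  I^A I^B → possible child types {A, AB} ✓
  I^A i → possible child types {A} ✗
  I^B I^B → possible child types {AB} ✓
  I^B i → possible child types {A, AB} ✓
  i i → possible child types {A} ✗

I^A I^B, I^B I^B, I^B i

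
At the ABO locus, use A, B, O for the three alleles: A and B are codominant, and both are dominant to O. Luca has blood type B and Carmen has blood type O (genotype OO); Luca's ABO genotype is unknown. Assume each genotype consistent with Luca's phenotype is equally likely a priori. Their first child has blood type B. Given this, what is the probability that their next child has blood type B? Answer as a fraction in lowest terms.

5/6

Possible genotypes: Luca ∈ {BB, BO}; Carmen ∈ {OO}.
Weight each parental genotype pair by prior × P(type-B child):
  BB × OO: posterior weight 2/3; P(next child type B) = 1.
  BO × OO: posterior weight 1/3; P(next child type B) = 1/2.
Weighted sum = 5/6.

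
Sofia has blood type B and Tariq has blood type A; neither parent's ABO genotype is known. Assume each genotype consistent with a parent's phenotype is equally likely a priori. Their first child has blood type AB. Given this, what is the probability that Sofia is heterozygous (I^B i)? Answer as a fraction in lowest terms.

Possible genotypes: Sofia ∈ {I^B I^B, I^B i}; Tariq ∈ {I^A I^A, I^A i}.
Weight each parental genotype pair by prior × P(type-AB child):
  I^B I^B × I^A I^A: posterior weight 4/9.
  I^B I^B × I^A i: posterior weight 2/9.
  I^B i × I^A I^A: posterior weight 2/9.
  I^B i × I^A i: posterior weight 1/9.
Sum the posterior weight over pairs where Sofia is I^B i: 1/3.

1/3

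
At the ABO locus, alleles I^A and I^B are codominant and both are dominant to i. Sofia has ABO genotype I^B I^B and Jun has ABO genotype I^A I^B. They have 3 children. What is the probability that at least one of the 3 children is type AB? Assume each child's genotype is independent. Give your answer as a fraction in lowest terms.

ABO cross I^B I^B × I^A I^B → 1/2 B, 1/2 AB.
So P(type AB) = 1/2 per child.
P(none) = (1/2)^3 = 1/8; P(at least one) = 1 − 1/8 = 7/8.

7/8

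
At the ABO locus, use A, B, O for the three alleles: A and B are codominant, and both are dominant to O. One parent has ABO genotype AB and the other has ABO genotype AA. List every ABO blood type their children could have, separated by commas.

Gametes from AB × AA give offspring ABO genotypes AA, AB, i.e. phenotypes A, AB.

A, AB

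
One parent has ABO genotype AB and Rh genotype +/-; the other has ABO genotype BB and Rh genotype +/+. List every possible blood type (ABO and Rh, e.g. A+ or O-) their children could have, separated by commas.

B+, AB+

Gametes from AB × BB give offspring ABO genotypes AB, BB, i.e. phenotypes B, AB.
Rh cross +/- × +/+ → phenotypes Rh+.
Combining independently: B+, AB+.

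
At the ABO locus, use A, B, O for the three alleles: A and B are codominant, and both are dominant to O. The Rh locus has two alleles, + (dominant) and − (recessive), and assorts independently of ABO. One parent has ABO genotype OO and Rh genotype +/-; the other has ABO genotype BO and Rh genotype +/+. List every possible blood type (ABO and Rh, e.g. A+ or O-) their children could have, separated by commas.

Gametes from OO × BO give offspring ABO genotypes BO, OO, i.e. phenotypes O, B.
Rh cross +/- × +/+ → phenotypes Rh+.
Combining independently: O+, B+.

O+, B+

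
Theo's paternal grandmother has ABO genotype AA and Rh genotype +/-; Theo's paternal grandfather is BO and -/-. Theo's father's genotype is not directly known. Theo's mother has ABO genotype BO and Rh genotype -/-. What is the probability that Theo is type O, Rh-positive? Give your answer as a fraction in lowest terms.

Theo's father's ABO genotype from AA × BO: 1/2 AB, 1/2 AO.
Crossing each possibility with the mother BO and summing P(type O): 1/2·0 + 1/2·1/4 = 1/8.
Similarly for Rh via the father's Rh distribution: P(Rh+) = 1/4.
Independent loci: 1/8 × 1/4 = 1/32.

1/32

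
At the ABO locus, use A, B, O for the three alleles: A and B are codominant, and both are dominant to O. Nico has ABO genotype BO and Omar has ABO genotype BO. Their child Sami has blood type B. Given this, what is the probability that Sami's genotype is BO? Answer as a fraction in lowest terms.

Cross BO × BO → 1/4 BB, 1/2 BO, 1/4 OO.
Type-B genotypes among offspring: BB (1/4), BO (1/2); total 3/4.
P(BO | type B) = (1/2) / (3/4) = 2/3.

2/3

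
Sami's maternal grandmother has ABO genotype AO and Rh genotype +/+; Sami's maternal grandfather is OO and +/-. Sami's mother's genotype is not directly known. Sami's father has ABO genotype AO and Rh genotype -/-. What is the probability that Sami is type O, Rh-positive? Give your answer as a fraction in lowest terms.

Sami's mother's ABO genotype from AO × OO: 1/2 AO, 1/2 OO.
Crossing each possibility with the father AO and summing P(type O): 1/2·1/4 + 1/2·1/2 = 3/8.
Similarly for Rh via the mother's Rh distribution: P(Rh+) = 3/4.
Independent loci: 3/8 × 3/4 = 9/32.

9/32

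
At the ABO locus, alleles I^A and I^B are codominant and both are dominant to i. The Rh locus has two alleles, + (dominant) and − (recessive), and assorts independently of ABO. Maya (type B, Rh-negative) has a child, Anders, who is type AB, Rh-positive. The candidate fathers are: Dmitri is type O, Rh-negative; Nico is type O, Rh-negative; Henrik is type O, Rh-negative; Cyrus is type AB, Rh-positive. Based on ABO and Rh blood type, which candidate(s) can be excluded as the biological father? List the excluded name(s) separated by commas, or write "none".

A candidate is excluded only if no genotype consistent with his phenotype could produce a type AB, Rh-positive child with a type B, Rh-negative mother.
Dmitri (type O, Rh-): no genotype consistent with that phenotype can produce a type-AB Rh+ child with a type-B mother.
Nico (type O, Rh-): no genotype consistent with that phenotype can produce a type-AB Rh+ child with a type-B mother.
Henrik (type O, Rh-): no genotype consistent with that phenotype can produce a type-AB Rh+ child with a type-B mother.

Dmitri, Nico, Henrik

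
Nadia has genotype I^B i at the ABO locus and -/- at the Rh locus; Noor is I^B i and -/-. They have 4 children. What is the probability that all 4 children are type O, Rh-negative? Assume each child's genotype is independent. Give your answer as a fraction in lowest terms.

1/256

ABO cross I^B i × I^B i → 1/4 O, 3/4 B.
Rh cross -/- × -/- → 1 Rh-; so P(type O, Rh-negative) = 1/4 × 1 = 1/4 per child.
All 4 independent: (1/4)^4 = 1/256.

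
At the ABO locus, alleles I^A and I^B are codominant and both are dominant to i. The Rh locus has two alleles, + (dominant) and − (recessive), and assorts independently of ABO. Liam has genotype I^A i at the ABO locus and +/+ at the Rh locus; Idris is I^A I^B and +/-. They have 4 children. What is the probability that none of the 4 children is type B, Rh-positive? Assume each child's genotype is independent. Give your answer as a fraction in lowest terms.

81/256

ABO cross I^A i × I^A I^B → 1/2 A, 1/4 B, 1/4 AB.
Rh cross +/+ × +/- → 1 Rh+; so P(type B, Rh-positive) = 1/4 × 1 = 1/4 per child.
P(not type B, Rh-positive) = 3/4 for one child; (3/4)^4 = 81/256.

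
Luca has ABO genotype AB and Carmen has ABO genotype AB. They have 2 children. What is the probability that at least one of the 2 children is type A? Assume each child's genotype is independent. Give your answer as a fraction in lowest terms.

ABO cross AB × AB → 1/4 A, 1/4 B, 1/2 AB.
So P(type A) = 1/4 per child.
P(none) = (3/4)^2 = 9/16; P(at least one) = 1 − 9/16 = 7/16.

7/16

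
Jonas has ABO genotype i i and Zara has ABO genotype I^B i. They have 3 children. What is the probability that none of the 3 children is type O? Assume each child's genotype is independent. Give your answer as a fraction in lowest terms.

ABO cross i i × I^B i → 1/2 O, 1/2 B.
So P(type O) = 1/2 per child.
P(not type O) = 1/2 for one child; (1/2)^3 = 1/8.

1/8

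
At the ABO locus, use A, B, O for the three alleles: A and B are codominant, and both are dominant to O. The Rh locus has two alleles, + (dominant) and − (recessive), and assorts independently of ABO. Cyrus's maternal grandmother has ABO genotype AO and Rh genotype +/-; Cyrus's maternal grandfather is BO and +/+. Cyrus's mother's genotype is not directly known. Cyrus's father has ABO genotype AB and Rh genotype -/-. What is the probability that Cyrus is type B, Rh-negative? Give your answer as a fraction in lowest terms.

3/32

Cyrus's mother's ABO genotype from AO × BO: 1/4 AB, 1/4 AO, 1/4 BO, 1/4 OO.
Crossing each possibility with the father AB and summing P(type B): 1/4·1/4 + 1/4·1/4 + 1/4·1/2 + 1/4·1/2 = 3/8.
Similarly for Rh via the mother's Rh distribution: P(Rh-) = 1/4.
Independent loci: 3/8 × 1/4 = 3/32.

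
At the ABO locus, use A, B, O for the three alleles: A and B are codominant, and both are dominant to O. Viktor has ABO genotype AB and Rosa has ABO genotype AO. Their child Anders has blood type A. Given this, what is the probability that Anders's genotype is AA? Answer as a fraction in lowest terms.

Cross AB × AO → 1/4 AA, 1/4 AB, 1/4 AO, 1/4 BO.
Type-A genotypes among offspring: AA (1/4), AO (1/4); total 1/2.
P(AA | type A) = (1/4) / (1/2) = 1/2.

1/2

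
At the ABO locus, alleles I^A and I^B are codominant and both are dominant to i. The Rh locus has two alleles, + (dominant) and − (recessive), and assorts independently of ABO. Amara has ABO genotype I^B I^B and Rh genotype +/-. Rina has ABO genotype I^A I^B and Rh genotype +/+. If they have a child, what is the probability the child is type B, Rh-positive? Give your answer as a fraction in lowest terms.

ABO cross I^B I^B × I^A I^B → offspring phenotypes: 1/2 B, 1/2 AB.
Rh cross +/- × +/+ → 1 Rh+.
Independent loci: P(type B, Rh-positive) = 1/2 × 1 = 1/2.

1/2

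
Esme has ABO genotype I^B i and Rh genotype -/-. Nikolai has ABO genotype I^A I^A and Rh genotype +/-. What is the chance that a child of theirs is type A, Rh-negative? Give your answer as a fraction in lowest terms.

ABO cross I^B i × I^A I^A → offspring phenotypes: 1/2 A, 1/2 AB.
Rh cross -/- × +/- → 1/2 Rh+, 1/2 Rh-.
Independent loci: P(type A, Rh-negative) = 1/2 × 1/2 = 1/4.

1/4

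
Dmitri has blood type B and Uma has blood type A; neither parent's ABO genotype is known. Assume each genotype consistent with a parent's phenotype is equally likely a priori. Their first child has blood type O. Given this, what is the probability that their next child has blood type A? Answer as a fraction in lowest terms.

1/4

Possible genotypes: Dmitri ∈ {I^B I^B, I^B i}; Uma ∈ {I^A I^A, I^A i}.
Weight each parental genotype pair by prior × P(type-O child):
  I^B i × I^A i: posterior weight 1; P(next child type A) = 1/4.
Weighted sum = 1/4.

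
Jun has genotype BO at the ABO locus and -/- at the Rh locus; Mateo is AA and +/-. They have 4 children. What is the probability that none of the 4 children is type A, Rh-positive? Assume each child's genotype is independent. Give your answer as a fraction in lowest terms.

81/256

ABO cross BO × AA → 1/2 A, 1/2 AB.
Rh cross -/- × +/- → 1/2 Rh+, 1/2 Rh-; so P(type A, Rh-positive) = 1/2 × 1/2 = 1/4 per child.
P(not type A, Rh-positive) = 3/4 for one child; (3/4)^4 = 81/256.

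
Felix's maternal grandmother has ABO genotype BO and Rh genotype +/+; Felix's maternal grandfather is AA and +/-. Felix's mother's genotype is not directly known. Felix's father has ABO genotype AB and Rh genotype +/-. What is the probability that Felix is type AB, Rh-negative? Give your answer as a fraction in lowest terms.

Felix's mother's ABO genotype from BO × AA: 1/2 AB, 1/2 AO.
Crossing each possibility with the father AB and summing P(type AB): 1/2·1/2 + 1/2·1/4 = 3/8.
Similarly for Rh via the mother's Rh distribution: P(Rh-) = 1/8.
Independent loci: 3/8 × 1/8 = 3/64.

3/64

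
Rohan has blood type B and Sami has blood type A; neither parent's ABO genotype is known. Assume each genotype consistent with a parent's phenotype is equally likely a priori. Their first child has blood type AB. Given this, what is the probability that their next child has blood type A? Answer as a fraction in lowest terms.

5/36

Possible genotypes: Rohan ∈ {I^B I^B, I^B i}; Sami ∈ {I^A I^A, I^A i}.
Weight each parental genotype pair by prior × P(type-AB child):
  I^B I^B × I^A I^A: posterior weight 4/9; P(next child type A) = 0.
  I^B I^B × I^A i: posterior weight 2/9; P(next child type A) = 0.
  I^B i × I^A I^A: posterior weight 2/9; P(next child type A) = 1/2.
  I^B i × I^A i: posterior weight 1/9; P(next child type A) = 1/4.
Weighted sum = 5/36.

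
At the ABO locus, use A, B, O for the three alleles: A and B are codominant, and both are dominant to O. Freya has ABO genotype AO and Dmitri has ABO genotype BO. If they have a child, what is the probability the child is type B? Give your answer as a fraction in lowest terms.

ABO cross AO × BO → offspring phenotypes: 1/4 O, 1/4 A, 1/4 B, 1/4 AB.
So P(type B) = 1/4.

1/4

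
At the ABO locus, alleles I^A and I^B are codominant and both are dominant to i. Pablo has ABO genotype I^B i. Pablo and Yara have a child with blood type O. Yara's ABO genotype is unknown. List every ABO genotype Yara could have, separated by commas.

I^A i, I^B i, i i

For each candidate genotype of Yara, check whether crossing it with I^B i can produce every observed child phenotype.
  I^A I^A → possible child types {A, AB} ✗
  I^A I^B → possible child types {A, B, AB} ✗
  I^A i → possible child types {O, A, B, AB} ✓
  I^B I^B → possible child types {B} ✗
  I^B i → possible child types {O, B} ✓
  i i → possible child types {O, B} ✓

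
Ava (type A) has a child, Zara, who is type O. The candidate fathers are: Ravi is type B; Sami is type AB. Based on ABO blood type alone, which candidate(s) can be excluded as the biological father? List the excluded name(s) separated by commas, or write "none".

A candidate is excluded only if no genotype consistent with his phenotype could produce a type O child with a type A mother.
Sami (type AB): no genotype consistent with that phenotype can produce a type-O child with a type-A mother.

Sami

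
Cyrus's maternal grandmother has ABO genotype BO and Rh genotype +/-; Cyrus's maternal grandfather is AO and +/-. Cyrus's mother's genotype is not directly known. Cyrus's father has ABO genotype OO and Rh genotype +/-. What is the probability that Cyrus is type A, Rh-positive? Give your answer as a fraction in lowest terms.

Cyrus's mother's ABO genotype from BO × AO: 1/4 AB, 1/4 AO, 1/4 BO, 1/4 OO.
Crossing each possibility with the father OO and summing P(type A): 1/4·1/2 + 1/4·1/2 + 1/4·0 + 1/4·0 = 1/4.
Similarly for Rh via the mother's Rh distribution: P(Rh+) = 3/4.
Independent loci: 1/4 × 3/4 = 3/16.

3/16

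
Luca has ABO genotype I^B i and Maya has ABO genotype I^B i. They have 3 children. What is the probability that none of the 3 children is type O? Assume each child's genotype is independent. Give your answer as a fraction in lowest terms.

ABO cross I^B i × I^B i → 1/4 O, 3/4 B.
So P(type O) = 1/4 per child.
P(not type O) = 3/4 for one child; (3/4)^3 = 27/64.

27/64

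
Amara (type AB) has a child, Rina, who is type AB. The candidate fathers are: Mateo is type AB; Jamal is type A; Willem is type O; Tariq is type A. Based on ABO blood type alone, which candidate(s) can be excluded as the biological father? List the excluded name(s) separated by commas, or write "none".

A candidate is excluded only if no genotype consistent with his phenotype could produce a type AB child with a type AB mother.
Willem (type O): no genotype consistent with that phenotype can produce a type-AB child with a type-AB mother.

Willem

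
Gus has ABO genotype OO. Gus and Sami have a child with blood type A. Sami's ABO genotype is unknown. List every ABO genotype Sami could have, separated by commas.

AA, AB, AO

For each candidate genotype of Sami, check whether crossing it with OO can produce every observed child phenotype.
  AA → possible child types {A} ✓
  AB → possible child types {A, B} ✓
  AO → possible child types {O, A} ✓
  BB → possible child types {B} ✗
  BO → possible child types {O, B} ✗
  OO → possible child types {O} ✗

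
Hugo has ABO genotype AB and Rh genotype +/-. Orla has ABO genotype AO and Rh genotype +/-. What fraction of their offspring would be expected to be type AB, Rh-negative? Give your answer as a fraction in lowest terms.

ABO cross AB × AO → offspring phenotypes: 1/2 A, 1/4 B, 1/4 AB.
Rh cross +/- × +/- → 3/4 Rh+, 1/4 Rh-.
Independent loci: P(type AB, Rh-negative) = 1/4 × 1/4 = 1/16.

1/16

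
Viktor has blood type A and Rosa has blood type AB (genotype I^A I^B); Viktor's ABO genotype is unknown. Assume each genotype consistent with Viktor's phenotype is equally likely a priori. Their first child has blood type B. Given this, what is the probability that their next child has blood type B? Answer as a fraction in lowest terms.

1/4

Possible genotypes: Viktor ∈ {I^A I^A, I^A i}; Rosa ∈ {I^A I^B}.
Weight each parental genotype pair by prior × P(type-B child):
  I^A i × I^A I^B: posterior weight 1; P(next child type B) = 1/4.
Weighted sum = 1/4.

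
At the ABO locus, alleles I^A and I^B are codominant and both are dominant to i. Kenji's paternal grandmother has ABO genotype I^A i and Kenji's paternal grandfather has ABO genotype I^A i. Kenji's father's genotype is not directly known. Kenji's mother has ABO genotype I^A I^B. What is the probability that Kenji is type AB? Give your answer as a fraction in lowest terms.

Kenji's father's ABO genotype from I^A i × I^A i: 1/4 I^A I^A, 1/2 I^A i, 1/4 i i.
Crossing each possibility with the mother I^A I^B and summing P(type AB): 1/4·1/2 + 1/2·1/4 + 1/4·0 = 1/4.

1/4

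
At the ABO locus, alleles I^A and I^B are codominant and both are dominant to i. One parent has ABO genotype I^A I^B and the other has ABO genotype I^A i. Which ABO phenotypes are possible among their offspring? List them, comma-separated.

Gametes from I^A I^B × I^A i give offspring ABO genotypes I^A I^A, I^A I^B, I^A i, I^B i, i.e. phenotypes A, B, AB.

A, B, AB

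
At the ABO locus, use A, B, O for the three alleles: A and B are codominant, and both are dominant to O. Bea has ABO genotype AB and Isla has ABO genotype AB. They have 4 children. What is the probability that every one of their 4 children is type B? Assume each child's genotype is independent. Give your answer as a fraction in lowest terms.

ABO cross AB × AB → 1/4 A, 1/4 B, 1/2 AB.
So P(type B) = 1/4 per child.
All 4 independent: (1/4)^4 = 1/256.

1/256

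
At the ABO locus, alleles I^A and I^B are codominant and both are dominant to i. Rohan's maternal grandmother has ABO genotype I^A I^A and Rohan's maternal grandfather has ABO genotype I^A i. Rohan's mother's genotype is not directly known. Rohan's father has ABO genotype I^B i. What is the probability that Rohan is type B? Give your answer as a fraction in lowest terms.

1/8

Rohan's mother's ABO genotype from I^A I^A × I^A i: 1/2 I^A I^A, 1/2 I^A i.
Crossing each possibility with the father I^B i and summing P(type B): 1/2·0 + 1/2·1/4 = 1/8.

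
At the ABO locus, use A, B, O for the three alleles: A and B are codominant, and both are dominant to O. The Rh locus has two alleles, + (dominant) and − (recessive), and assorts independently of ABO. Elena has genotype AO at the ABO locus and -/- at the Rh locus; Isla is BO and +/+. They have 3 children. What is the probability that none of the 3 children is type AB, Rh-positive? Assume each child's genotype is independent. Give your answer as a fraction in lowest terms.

27/64

ABO cross AO × BO → 1/4 O, 1/4 A, 1/4 B, 1/4 AB.
Rh cross -/- × +/+ → 1 Rh+; so P(type AB, Rh-positive) = 1/4 × 1 = 1/4 per child.
P(not type AB, Rh-positive) = 3/4 for one child; (3/4)^3 = 27/64.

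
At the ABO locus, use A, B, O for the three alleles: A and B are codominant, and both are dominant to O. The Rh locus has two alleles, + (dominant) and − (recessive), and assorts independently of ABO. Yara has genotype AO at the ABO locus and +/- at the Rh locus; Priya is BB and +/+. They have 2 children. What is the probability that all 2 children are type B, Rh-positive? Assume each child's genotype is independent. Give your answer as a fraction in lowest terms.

ABO cross AO × BB → 1/2 B, 1/2 AB.
Rh cross +/- × +/+ → 1 Rh+; so P(type B, Rh-positive) = 1/2 × 1 = 1/2 per child.
All 2 independent: (1/2)^2 = 1/4.

1/4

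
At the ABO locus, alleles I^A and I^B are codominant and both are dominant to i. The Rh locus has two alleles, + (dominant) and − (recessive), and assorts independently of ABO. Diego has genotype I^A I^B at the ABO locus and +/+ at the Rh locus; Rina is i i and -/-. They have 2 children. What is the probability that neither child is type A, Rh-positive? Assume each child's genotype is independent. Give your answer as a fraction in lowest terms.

1/4

ABO cross I^A I^B × i i → 1/2 A, 1/2 B.
Rh cross +/+ × -/- → 1 Rh+; so P(type A, Rh-positive) = 1/2 × 1 = 1/2 per child.
P(not type A, Rh-positive) = 1/2 for one child; (1/2)^2 = 1/4.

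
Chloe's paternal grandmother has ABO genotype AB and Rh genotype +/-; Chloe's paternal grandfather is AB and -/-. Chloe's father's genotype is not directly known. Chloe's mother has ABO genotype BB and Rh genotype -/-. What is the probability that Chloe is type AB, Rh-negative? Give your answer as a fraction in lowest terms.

3/8

Chloe's father's ABO genotype from AB × AB: 1/4 AA, 1/2 AB, 1/4 BB.
Crossing each possibility with the mother BB and summing P(type AB): 1/4·1 + 1/2·1/2 + 1/4·0 = 1/2.
Similarly for Rh via the father's Rh distribution: P(Rh-) = 3/4.
Independent loci: 1/2 × 3/4 = 3/8.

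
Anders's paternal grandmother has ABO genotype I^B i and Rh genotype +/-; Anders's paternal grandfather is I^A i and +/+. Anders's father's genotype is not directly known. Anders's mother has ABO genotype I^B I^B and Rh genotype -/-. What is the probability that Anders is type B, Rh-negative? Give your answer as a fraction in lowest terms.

3/16

Anders's father's ABO genotype from I^B i × I^A i: 1/4 I^A I^B, 1/4 I^A i, 1/4 I^B i, 1/4 i i.
Crossing each possibility with the mother I^B I^B and summing P(type B): 1/4·1/2 + 1/4·1/2 + 1/4·1 + 1/4·1 = 3/4.
Similarly for Rh via the father's Rh distribution: P(Rh-) = 1/4.
Independent loci: 3/4 × 1/4 = 3/16.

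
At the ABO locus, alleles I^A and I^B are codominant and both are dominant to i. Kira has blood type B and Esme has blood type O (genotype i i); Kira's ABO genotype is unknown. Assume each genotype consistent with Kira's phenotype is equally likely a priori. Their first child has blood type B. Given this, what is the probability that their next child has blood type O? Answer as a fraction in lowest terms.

1/6

Possible genotypes: Kira ∈ {I^B I^B, I^B i}; Esme ∈ {i i}.
Weight each parental genotype pair by prior × P(type-B child):
  I^B I^B × i i: posterior weight 2/3; P(next child type O) = 0.
  I^B i × i i: posterior weight 1/3; P(next child type O) = 1/2.
Weighted sum = 1/6.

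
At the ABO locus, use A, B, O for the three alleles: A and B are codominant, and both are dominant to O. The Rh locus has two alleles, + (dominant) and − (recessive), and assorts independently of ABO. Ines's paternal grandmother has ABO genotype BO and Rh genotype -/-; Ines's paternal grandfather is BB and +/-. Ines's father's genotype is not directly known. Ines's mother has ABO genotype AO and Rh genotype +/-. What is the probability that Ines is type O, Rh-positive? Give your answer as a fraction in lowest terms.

Ines's father's ABO genotype from BO × BB: 1/2 BB, 1/2 BO.
Crossing each possibility with the mother AO and summing P(type O): 1/2·0 + 1/2·1/4 = 1/8.
Similarly for Rh via the father's Rh distribution: P(Rh+) = 5/8.
Independent loci: 1/8 × 5/8 = 5/64.

5/64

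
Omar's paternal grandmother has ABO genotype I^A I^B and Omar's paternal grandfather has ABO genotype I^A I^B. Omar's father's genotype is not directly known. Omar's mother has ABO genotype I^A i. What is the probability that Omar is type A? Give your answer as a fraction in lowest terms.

1/2

Omar's father's ABO genotype from I^A I^B × I^A I^B: 1/4 I^A I^A, 1/2 I^A I^B, 1/4 I^B I^B.
Crossing each possibility with the mother I^A i and summing P(type A): 1/4·1 + 1/2·1/2 + 1/4·0 = 1/2.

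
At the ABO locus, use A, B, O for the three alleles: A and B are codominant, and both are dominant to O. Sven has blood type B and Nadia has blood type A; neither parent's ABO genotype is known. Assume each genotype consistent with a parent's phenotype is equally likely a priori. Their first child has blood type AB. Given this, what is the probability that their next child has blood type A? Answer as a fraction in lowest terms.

5/36

Possible genotypes: Sven ∈ {BB, BO}; Nadia ∈ {AA, AO}.
Weight each parental genotype pair by prior × P(type-AB child):
  BB × AA: posterior weight 4/9; P(next child type A) = 0.
  BB × AO: posterior weight 2/9; P(next child type A) = 0.
  BO × AA: posterior weight 2/9; P(next child type A) = 1/2.
  BO × AO: posterior weight 1/9; P(next child type A) = 1/4.
Weighted sum = 5/36.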